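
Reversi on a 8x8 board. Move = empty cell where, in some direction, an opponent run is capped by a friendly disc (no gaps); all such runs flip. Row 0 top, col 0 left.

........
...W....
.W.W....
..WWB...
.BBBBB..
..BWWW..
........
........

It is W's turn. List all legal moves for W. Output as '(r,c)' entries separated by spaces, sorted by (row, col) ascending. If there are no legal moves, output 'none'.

(2,4): flips 2 -> legal
(2,5): no bracket -> illegal
(3,0): no bracket -> illegal
(3,1): flips 1 -> legal
(3,5): flips 3 -> legal
(3,6): flips 1 -> legal
(4,0): no bracket -> illegal
(4,6): no bracket -> illegal
(5,0): flips 1 -> legal
(5,1): flips 2 -> legal
(5,6): flips 2 -> legal
(6,1): no bracket -> illegal
(6,2): flips 2 -> legal
(6,3): no bracket -> illegal

Answer: (2,4) (3,1) (3,5) (3,6) (5,0) (5,1) (5,6) (6,2)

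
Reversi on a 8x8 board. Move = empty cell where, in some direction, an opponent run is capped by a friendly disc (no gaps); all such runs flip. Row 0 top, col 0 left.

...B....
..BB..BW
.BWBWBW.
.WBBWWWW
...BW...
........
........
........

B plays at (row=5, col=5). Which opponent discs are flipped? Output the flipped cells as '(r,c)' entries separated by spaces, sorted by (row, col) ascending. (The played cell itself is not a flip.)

Dir NW: opp run (4,4) capped by B -> flip
Dir N: first cell '.' (not opp) -> no flip
Dir NE: first cell '.' (not opp) -> no flip
Dir W: first cell '.' (not opp) -> no flip
Dir E: first cell '.' (not opp) -> no flip
Dir SW: first cell '.' (not opp) -> no flip
Dir S: first cell '.' (not opp) -> no flip
Dir SE: first cell '.' (not opp) -> no flip

Answer: (4,4)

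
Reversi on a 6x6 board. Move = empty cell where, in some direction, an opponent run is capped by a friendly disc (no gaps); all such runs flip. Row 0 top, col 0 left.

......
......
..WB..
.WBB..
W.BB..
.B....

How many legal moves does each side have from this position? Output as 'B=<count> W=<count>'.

-- B to move --
(1,1): flips 1 -> legal
(1,2): flips 1 -> legal
(1,3): no bracket -> illegal
(2,0): flips 1 -> legal
(2,1): flips 1 -> legal
(3,0): flips 1 -> legal
(4,1): no bracket -> illegal
(5,0): no bracket -> illegal
B mobility = 5
-- W to move --
(1,2): no bracket -> illegal
(1,3): no bracket -> illegal
(1,4): no bracket -> illegal
(2,1): no bracket -> illegal
(2,4): flips 1 -> legal
(3,4): flips 2 -> legal
(4,1): no bracket -> illegal
(4,4): flips 1 -> legal
(5,0): no bracket -> illegal
(5,2): flips 2 -> legal
(5,3): flips 1 -> legal
(5,4): no bracket -> illegal
W mobility = 5

Answer: B=5 W=5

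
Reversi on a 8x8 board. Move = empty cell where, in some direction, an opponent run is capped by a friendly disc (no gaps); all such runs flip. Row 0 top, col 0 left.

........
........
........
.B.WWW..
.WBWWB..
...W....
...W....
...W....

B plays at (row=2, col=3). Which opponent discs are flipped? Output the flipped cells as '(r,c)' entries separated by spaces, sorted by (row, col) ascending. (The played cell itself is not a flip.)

Answer: (3,4)

Derivation:
Dir NW: first cell '.' (not opp) -> no flip
Dir N: first cell '.' (not opp) -> no flip
Dir NE: first cell '.' (not opp) -> no flip
Dir W: first cell '.' (not opp) -> no flip
Dir E: first cell '.' (not opp) -> no flip
Dir SW: first cell '.' (not opp) -> no flip
Dir S: opp run (3,3) (4,3) (5,3) (6,3) (7,3), next=edge -> no flip
Dir SE: opp run (3,4) capped by B -> flip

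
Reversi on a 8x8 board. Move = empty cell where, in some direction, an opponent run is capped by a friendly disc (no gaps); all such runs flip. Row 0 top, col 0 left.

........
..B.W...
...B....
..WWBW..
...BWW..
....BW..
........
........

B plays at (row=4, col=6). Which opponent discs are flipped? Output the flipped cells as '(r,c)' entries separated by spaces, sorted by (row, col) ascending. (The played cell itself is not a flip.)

Dir NW: opp run (3,5), next='.' -> no flip
Dir N: first cell '.' (not opp) -> no flip
Dir NE: first cell '.' (not opp) -> no flip
Dir W: opp run (4,5) (4,4) capped by B -> flip
Dir E: first cell '.' (not opp) -> no flip
Dir SW: opp run (5,5), next='.' -> no flip
Dir S: first cell '.' (not opp) -> no flip
Dir SE: first cell '.' (not opp) -> no flip

Answer: (4,4) (4,5)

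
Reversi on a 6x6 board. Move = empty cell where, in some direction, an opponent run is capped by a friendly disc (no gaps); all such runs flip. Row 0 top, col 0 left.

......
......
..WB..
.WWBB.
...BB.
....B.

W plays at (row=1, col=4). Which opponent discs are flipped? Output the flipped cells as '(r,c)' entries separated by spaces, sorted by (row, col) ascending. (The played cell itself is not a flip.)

Answer: (2,3)

Derivation:
Dir NW: first cell '.' (not opp) -> no flip
Dir N: first cell '.' (not opp) -> no flip
Dir NE: first cell '.' (not opp) -> no flip
Dir W: first cell '.' (not opp) -> no flip
Dir E: first cell '.' (not opp) -> no flip
Dir SW: opp run (2,3) capped by W -> flip
Dir S: first cell '.' (not opp) -> no flip
Dir SE: first cell '.' (not opp) -> no flip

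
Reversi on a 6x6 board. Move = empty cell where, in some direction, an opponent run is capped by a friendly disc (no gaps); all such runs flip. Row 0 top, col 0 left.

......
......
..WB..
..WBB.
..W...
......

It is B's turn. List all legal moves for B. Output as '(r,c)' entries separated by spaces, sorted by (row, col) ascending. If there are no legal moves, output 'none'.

(1,1): flips 1 -> legal
(1,2): no bracket -> illegal
(1,3): no bracket -> illegal
(2,1): flips 1 -> legal
(3,1): flips 1 -> legal
(4,1): flips 1 -> legal
(4,3): no bracket -> illegal
(5,1): flips 1 -> legal
(5,2): no bracket -> illegal
(5,3): no bracket -> illegal

Answer: (1,1) (2,1) (3,1) (4,1) (5,1)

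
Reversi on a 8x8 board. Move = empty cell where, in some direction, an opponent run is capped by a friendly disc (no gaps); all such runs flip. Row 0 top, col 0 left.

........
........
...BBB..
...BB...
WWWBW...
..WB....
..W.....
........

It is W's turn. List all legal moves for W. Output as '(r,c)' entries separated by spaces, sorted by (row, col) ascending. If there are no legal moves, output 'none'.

(1,2): no bracket -> illegal
(1,3): no bracket -> illegal
(1,4): flips 2 -> legal
(1,5): flips 2 -> legal
(1,6): flips 3 -> legal
(2,2): flips 1 -> legal
(2,6): no bracket -> illegal
(3,2): no bracket -> illegal
(3,5): no bracket -> illegal
(3,6): no bracket -> illegal
(4,5): no bracket -> illegal
(5,4): flips 1 -> legal
(6,3): no bracket -> illegal
(6,4): flips 1 -> legal

Answer: (1,4) (1,5) (1,6) (2,2) (5,4) (6,4)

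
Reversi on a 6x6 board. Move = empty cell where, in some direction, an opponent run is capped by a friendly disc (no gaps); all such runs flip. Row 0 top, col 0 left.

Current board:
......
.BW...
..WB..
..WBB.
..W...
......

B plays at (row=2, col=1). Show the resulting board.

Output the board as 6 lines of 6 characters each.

Place B at (2,1); scan 8 dirs for brackets.
Dir NW: first cell '.' (not opp) -> no flip
Dir N: first cell 'B' (not opp) -> no flip
Dir NE: opp run (1,2), next='.' -> no flip
Dir W: first cell '.' (not opp) -> no flip
Dir E: opp run (2,2) capped by B -> flip
Dir SW: first cell '.' (not opp) -> no flip
Dir S: first cell '.' (not opp) -> no flip
Dir SE: opp run (3,2), next='.' -> no flip
All flips: (2,2)

Answer: ......
.BW...
.BBB..
..WBB.
..W...
......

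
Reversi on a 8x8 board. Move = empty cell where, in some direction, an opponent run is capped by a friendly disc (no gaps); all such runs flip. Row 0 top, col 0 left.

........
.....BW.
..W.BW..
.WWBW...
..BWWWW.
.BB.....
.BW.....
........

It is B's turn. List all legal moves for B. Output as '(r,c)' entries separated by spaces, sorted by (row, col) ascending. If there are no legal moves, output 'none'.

(0,5): no bracket -> illegal
(0,6): no bracket -> illegal
(0,7): flips 4 -> legal
(1,1): flips 1 -> legal
(1,2): flips 2 -> legal
(1,3): no bracket -> illegal
(1,4): no bracket -> illegal
(1,7): flips 1 -> legal
(2,0): flips 1 -> legal
(2,1): no bracket -> illegal
(2,3): no bracket -> illegal
(2,6): flips 1 -> legal
(2,7): no bracket -> illegal
(3,0): flips 2 -> legal
(3,5): flips 2 -> legal
(3,6): no bracket -> illegal
(3,7): no bracket -> illegal
(4,0): no bracket -> illegal
(4,1): no bracket -> illegal
(4,7): flips 4 -> legal
(5,3): flips 1 -> legal
(5,4): flips 2 -> legal
(5,5): flips 1 -> legal
(5,6): no bracket -> illegal
(5,7): no bracket -> illegal
(6,3): flips 1 -> legal
(7,1): no bracket -> illegal
(7,2): flips 1 -> legal
(7,3): flips 1 -> legal

Answer: (0,7) (1,1) (1,2) (1,7) (2,0) (2,6) (3,0) (3,5) (4,7) (5,3) (5,4) (5,5) (6,3) (7,2) (7,3)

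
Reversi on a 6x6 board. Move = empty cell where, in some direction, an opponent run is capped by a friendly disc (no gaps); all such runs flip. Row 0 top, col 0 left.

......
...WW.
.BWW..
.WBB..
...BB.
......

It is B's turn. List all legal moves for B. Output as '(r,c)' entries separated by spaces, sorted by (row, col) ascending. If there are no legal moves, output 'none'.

Answer: (0,3) (0,5) (1,1) (1,2) (2,4) (3,0) (4,1)

Derivation:
(0,2): no bracket -> illegal
(0,3): flips 2 -> legal
(0,4): no bracket -> illegal
(0,5): flips 2 -> legal
(1,1): flips 1 -> legal
(1,2): flips 1 -> legal
(1,5): no bracket -> illegal
(2,0): no bracket -> illegal
(2,4): flips 2 -> legal
(2,5): no bracket -> illegal
(3,0): flips 1 -> legal
(3,4): no bracket -> illegal
(4,0): no bracket -> illegal
(4,1): flips 1 -> legal
(4,2): no bracket -> illegal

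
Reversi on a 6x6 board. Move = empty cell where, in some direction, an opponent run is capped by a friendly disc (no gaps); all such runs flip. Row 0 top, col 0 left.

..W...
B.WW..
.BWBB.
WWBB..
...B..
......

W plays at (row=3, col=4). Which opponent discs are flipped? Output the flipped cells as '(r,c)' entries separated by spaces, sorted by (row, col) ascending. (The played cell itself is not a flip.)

Answer: (2,3) (3,2) (3,3)

Derivation:
Dir NW: opp run (2,3) capped by W -> flip
Dir N: opp run (2,4), next='.' -> no flip
Dir NE: first cell '.' (not opp) -> no flip
Dir W: opp run (3,3) (3,2) capped by W -> flip
Dir E: first cell '.' (not opp) -> no flip
Dir SW: opp run (4,3), next='.' -> no flip
Dir S: first cell '.' (not opp) -> no flip
Dir SE: first cell '.' (not opp) -> no flip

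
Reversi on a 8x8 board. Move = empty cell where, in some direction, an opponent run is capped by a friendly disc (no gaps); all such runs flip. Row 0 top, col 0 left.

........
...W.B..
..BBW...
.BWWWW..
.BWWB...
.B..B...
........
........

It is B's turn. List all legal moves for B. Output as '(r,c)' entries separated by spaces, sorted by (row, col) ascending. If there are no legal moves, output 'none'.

Answer: (0,3) (0,4) (1,4) (2,1) (2,5) (2,6) (3,6) (4,5) (5,2) (5,3)

Derivation:
(0,2): no bracket -> illegal
(0,3): flips 1 -> legal
(0,4): flips 1 -> legal
(1,2): no bracket -> illegal
(1,4): flips 2 -> legal
(2,1): flips 2 -> legal
(2,5): flips 1 -> legal
(2,6): flips 1 -> legal
(3,6): flips 4 -> legal
(4,5): flips 1 -> legal
(4,6): no bracket -> illegal
(5,2): flips 2 -> legal
(5,3): flips 3 -> legal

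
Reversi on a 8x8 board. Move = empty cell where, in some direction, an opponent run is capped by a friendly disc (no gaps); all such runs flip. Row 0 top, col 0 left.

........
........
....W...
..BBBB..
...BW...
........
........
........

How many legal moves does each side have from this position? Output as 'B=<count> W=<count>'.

-- B to move --
(1,3): flips 1 -> legal
(1,4): flips 1 -> legal
(1,5): flips 1 -> legal
(2,3): no bracket -> illegal
(2,5): no bracket -> illegal
(4,5): flips 1 -> legal
(5,3): flips 1 -> legal
(5,4): flips 1 -> legal
(5,5): flips 1 -> legal
B mobility = 7
-- W to move --
(2,1): no bracket -> illegal
(2,2): flips 1 -> legal
(2,3): no bracket -> illegal
(2,5): no bracket -> illegal
(2,6): flips 1 -> legal
(3,1): no bracket -> illegal
(3,6): no bracket -> illegal
(4,1): no bracket -> illegal
(4,2): flips 2 -> legal
(4,5): no bracket -> illegal
(4,6): flips 1 -> legal
(5,2): no bracket -> illegal
(5,3): no bracket -> illegal
(5,4): no bracket -> illegal
W mobility = 4

Answer: B=7 W=4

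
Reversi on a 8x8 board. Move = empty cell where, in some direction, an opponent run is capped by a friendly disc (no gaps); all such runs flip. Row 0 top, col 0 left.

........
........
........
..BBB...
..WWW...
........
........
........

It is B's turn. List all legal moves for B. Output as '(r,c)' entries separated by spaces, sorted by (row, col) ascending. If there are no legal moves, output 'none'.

Answer: (5,1) (5,2) (5,3) (5,4) (5,5)

Derivation:
(3,1): no bracket -> illegal
(3,5): no bracket -> illegal
(4,1): no bracket -> illegal
(4,5): no bracket -> illegal
(5,1): flips 1 -> legal
(5,2): flips 2 -> legal
(5,3): flips 1 -> legal
(5,4): flips 2 -> legal
(5,5): flips 1 -> legal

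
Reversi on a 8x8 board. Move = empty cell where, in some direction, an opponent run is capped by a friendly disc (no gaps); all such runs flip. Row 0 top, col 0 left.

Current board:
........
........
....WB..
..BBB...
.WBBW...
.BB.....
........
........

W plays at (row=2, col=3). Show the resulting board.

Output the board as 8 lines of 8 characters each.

Place W at (2,3); scan 8 dirs for brackets.
Dir NW: first cell '.' (not opp) -> no flip
Dir N: first cell '.' (not opp) -> no flip
Dir NE: first cell '.' (not opp) -> no flip
Dir W: first cell '.' (not opp) -> no flip
Dir E: first cell 'W' (not opp) -> no flip
Dir SW: opp run (3,2) capped by W -> flip
Dir S: opp run (3,3) (4,3), next='.' -> no flip
Dir SE: opp run (3,4), next='.' -> no flip
All flips: (3,2)

Answer: ........
........
...WWB..
..WBB...
.WBBW...
.BB.....
........
........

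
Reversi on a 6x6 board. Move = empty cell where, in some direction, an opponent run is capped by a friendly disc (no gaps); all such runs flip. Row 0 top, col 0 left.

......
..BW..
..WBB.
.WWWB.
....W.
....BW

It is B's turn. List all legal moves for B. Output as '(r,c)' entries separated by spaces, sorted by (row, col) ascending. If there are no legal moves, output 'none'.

Answer: (0,2) (0,3) (1,4) (2,1) (3,0) (4,1) (4,2) (4,3)

Derivation:
(0,2): flips 1 -> legal
(0,3): flips 1 -> legal
(0,4): no bracket -> illegal
(1,1): no bracket -> illegal
(1,4): flips 1 -> legal
(2,0): no bracket -> illegal
(2,1): flips 1 -> legal
(3,0): flips 3 -> legal
(3,5): no bracket -> illegal
(4,0): no bracket -> illegal
(4,1): flips 1 -> legal
(4,2): flips 3 -> legal
(4,3): flips 1 -> legal
(4,5): no bracket -> illegal
(5,3): no bracket -> illegal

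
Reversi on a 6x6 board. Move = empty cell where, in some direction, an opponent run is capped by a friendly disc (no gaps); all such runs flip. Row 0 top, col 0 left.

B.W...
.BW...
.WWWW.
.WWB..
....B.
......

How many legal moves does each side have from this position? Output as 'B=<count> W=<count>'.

-- B to move --
(0,1): no bracket -> illegal
(0,3): no bracket -> illegal
(1,0): no bracket -> illegal
(1,3): flips 2 -> legal
(1,4): no bracket -> illegal
(1,5): flips 1 -> legal
(2,0): no bracket -> illegal
(2,5): no bracket -> illegal
(3,0): flips 2 -> legal
(3,4): no bracket -> illegal
(3,5): no bracket -> illegal
(4,0): no bracket -> illegal
(4,1): flips 2 -> legal
(4,2): no bracket -> illegal
(4,3): no bracket -> illegal
B mobility = 4
-- W to move --
(0,1): flips 1 -> legal
(1,0): flips 1 -> legal
(2,0): flips 1 -> legal
(3,4): flips 1 -> legal
(3,5): no bracket -> illegal
(4,2): flips 1 -> legal
(4,3): flips 1 -> legal
(4,5): no bracket -> illegal
(5,3): no bracket -> illegal
(5,4): no bracket -> illegal
(5,5): flips 2 -> legal
W mobility = 7

Answer: B=4 W=7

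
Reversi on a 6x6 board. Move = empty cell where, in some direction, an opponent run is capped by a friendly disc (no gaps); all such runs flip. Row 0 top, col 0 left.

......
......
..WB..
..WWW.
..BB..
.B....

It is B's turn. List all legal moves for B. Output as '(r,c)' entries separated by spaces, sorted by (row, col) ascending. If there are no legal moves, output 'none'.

(1,1): no bracket -> illegal
(1,2): flips 2 -> legal
(1,3): no bracket -> illegal
(2,1): flips 2 -> legal
(2,4): flips 1 -> legal
(2,5): flips 1 -> legal
(3,1): no bracket -> illegal
(3,5): no bracket -> illegal
(4,1): flips 1 -> legal
(4,4): no bracket -> illegal
(4,5): flips 1 -> legal

Answer: (1,2) (2,1) (2,4) (2,5) (4,1) (4,5)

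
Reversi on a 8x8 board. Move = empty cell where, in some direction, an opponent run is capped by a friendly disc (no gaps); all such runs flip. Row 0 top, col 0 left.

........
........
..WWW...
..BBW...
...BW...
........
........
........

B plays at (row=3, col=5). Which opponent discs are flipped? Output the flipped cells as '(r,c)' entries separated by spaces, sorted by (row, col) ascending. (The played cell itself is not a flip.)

Dir NW: opp run (2,4), next='.' -> no flip
Dir N: first cell '.' (not opp) -> no flip
Dir NE: first cell '.' (not opp) -> no flip
Dir W: opp run (3,4) capped by B -> flip
Dir E: first cell '.' (not opp) -> no flip
Dir SW: opp run (4,4), next='.' -> no flip
Dir S: first cell '.' (not opp) -> no flip
Dir SE: first cell '.' (not opp) -> no flip

Answer: (3,4)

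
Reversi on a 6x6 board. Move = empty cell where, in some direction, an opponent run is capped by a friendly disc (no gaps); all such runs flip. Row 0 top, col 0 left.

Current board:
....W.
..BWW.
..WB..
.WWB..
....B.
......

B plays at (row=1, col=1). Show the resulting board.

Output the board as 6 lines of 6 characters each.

Place B at (1,1); scan 8 dirs for brackets.
Dir NW: first cell '.' (not opp) -> no flip
Dir N: first cell '.' (not opp) -> no flip
Dir NE: first cell '.' (not opp) -> no flip
Dir W: first cell '.' (not opp) -> no flip
Dir E: first cell 'B' (not opp) -> no flip
Dir SW: first cell '.' (not opp) -> no flip
Dir S: first cell '.' (not opp) -> no flip
Dir SE: opp run (2,2) capped by B -> flip
All flips: (2,2)

Answer: ....W.
.BBWW.
..BB..
.WWB..
....B.
......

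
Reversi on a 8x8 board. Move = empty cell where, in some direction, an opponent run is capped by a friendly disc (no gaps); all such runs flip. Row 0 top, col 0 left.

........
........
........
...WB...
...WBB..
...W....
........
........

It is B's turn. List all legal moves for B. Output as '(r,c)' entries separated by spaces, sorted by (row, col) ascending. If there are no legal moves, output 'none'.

(2,2): flips 1 -> legal
(2,3): no bracket -> illegal
(2,4): no bracket -> illegal
(3,2): flips 1 -> legal
(4,2): flips 1 -> legal
(5,2): flips 1 -> legal
(5,4): no bracket -> illegal
(6,2): flips 1 -> legal
(6,3): no bracket -> illegal
(6,4): no bracket -> illegal

Answer: (2,2) (3,2) (4,2) (5,2) (6,2)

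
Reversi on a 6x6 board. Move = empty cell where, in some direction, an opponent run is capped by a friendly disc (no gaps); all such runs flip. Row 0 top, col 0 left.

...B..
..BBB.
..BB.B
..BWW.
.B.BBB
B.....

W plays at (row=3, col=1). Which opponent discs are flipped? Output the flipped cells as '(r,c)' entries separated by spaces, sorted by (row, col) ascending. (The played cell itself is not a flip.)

Answer: (3,2)

Derivation:
Dir NW: first cell '.' (not opp) -> no flip
Dir N: first cell '.' (not opp) -> no flip
Dir NE: opp run (2,2) (1,3), next='.' -> no flip
Dir W: first cell '.' (not opp) -> no flip
Dir E: opp run (3,2) capped by W -> flip
Dir SW: first cell '.' (not opp) -> no flip
Dir S: opp run (4,1), next='.' -> no flip
Dir SE: first cell '.' (not opp) -> no flip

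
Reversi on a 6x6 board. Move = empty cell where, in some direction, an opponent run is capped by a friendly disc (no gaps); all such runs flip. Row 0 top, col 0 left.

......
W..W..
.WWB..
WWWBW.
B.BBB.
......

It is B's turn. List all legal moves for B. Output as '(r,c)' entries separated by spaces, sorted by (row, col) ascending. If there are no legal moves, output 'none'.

Answer: (0,3) (0,4) (1,1) (1,2) (2,0) (2,4) (2,5) (3,5) (4,1) (4,5)

Derivation:
(0,0): no bracket -> illegal
(0,1): no bracket -> illegal
(0,2): no bracket -> illegal
(0,3): flips 1 -> legal
(0,4): flips 3 -> legal
(1,1): flips 1 -> legal
(1,2): flips 2 -> legal
(1,4): no bracket -> illegal
(2,0): flips 4 -> legal
(2,4): flips 1 -> legal
(2,5): flips 1 -> legal
(3,5): flips 1 -> legal
(4,1): flips 1 -> legal
(4,5): flips 1 -> legal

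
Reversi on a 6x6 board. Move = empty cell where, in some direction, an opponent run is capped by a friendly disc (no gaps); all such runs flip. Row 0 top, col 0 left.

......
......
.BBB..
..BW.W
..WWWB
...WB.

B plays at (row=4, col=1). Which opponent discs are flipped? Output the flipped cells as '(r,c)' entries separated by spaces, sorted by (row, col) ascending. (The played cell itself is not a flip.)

Dir NW: first cell '.' (not opp) -> no flip
Dir N: first cell '.' (not opp) -> no flip
Dir NE: first cell 'B' (not opp) -> no flip
Dir W: first cell '.' (not opp) -> no flip
Dir E: opp run (4,2) (4,3) (4,4) capped by B -> flip
Dir SW: first cell '.' (not opp) -> no flip
Dir S: first cell '.' (not opp) -> no flip
Dir SE: first cell '.' (not opp) -> no flip

Answer: (4,2) (4,3) (4,4)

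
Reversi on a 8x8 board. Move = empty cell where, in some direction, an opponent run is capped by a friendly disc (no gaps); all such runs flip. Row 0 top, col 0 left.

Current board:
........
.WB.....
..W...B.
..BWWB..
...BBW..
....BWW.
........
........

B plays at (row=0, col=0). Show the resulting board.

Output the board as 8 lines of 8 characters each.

Answer: B.......
.BB.....
..B...B.
..BBWB..
...BBW..
....BWW.
........
........

Derivation:
Place B at (0,0); scan 8 dirs for brackets.
Dir NW: edge -> no flip
Dir N: edge -> no flip
Dir NE: edge -> no flip
Dir W: edge -> no flip
Dir E: first cell '.' (not opp) -> no flip
Dir SW: edge -> no flip
Dir S: first cell '.' (not opp) -> no flip
Dir SE: opp run (1,1) (2,2) (3,3) capped by B -> flip
All flips: (1,1) (2,2) (3,3)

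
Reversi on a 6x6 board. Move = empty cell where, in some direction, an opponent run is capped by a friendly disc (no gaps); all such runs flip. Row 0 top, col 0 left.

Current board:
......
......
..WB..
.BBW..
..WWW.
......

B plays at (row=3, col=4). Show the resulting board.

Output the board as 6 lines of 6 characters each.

Place B at (3,4); scan 8 dirs for brackets.
Dir NW: first cell 'B' (not opp) -> no flip
Dir N: first cell '.' (not opp) -> no flip
Dir NE: first cell '.' (not opp) -> no flip
Dir W: opp run (3,3) capped by B -> flip
Dir E: first cell '.' (not opp) -> no flip
Dir SW: opp run (4,3), next='.' -> no flip
Dir S: opp run (4,4), next='.' -> no flip
Dir SE: first cell '.' (not opp) -> no flip
All flips: (3,3)

Answer: ......
......
..WB..
.BBBB.
..WWW.
......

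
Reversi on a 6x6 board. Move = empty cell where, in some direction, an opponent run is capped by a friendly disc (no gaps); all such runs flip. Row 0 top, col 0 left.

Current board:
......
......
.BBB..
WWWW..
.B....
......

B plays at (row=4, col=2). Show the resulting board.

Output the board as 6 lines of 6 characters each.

Place B at (4,2); scan 8 dirs for brackets.
Dir NW: opp run (3,1), next='.' -> no flip
Dir N: opp run (3,2) capped by B -> flip
Dir NE: opp run (3,3), next='.' -> no flip
Dir W: first cell 'B' (not opp) -> no flip
Dir E: first cell '.' (not opp) -> no flip
Dir SW: first cell '.' (not opp) -> no flip
Dir S: first cell '.' (not opp) -> no flip
Dir SE: first cell '.' (not opp) -> no flip
All flips: (3,2)

Answer: ......
......
.BBB..
WWBW..
.BB...
......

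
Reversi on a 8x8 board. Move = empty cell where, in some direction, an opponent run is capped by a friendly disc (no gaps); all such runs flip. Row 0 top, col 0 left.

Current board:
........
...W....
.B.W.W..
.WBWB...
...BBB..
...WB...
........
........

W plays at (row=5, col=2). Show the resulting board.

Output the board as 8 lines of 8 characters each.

Place W at (5,2); scan 8 dirs for brackets.
Dir NW: first cell '.' (not opp) -> no flip
Dir N: first cell '.' (not opp) -> no flip
Dir NE: opp run (4,3) (3,4) capped by W -> flip
Dir W: first cell '.' (not opp) -> no flip
Dir E: first cell 'W' (not opp) -> no flip
Dir SW: first cell '.' (not opp) -> no flip
Dir S: first cell '.' (not opp) -> no flip
Dir SE: first cell '.' (not opp) -> no flip
All flips: (3,4) (4,3)

Answer: ........
...W....
.B.W.W..
.WBWW...
...WBB..
..WWB...
........
........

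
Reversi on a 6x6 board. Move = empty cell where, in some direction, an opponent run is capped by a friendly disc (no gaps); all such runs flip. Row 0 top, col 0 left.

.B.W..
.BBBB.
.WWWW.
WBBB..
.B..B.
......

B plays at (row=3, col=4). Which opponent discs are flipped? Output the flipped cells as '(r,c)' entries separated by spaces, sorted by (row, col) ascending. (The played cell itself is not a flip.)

Dir NW: opp run (2,3) capped by B -> flip
Dir N: opp run (2,4) capped by B -> flip
Dir NE: first cell '.' (not opp) -> no flip
Dir W: first cell 'B' (not opp) -> no flip
Dir E: first cell '.' (not opp) -> no flip
Dir SW: first cell '.' (not opp) -> no flip
Dir S: first cell 'B' (not opp) -> no flip
Dir SE: first cell '.' (not opp) -> no flip

Answer: (2,3) (2,4)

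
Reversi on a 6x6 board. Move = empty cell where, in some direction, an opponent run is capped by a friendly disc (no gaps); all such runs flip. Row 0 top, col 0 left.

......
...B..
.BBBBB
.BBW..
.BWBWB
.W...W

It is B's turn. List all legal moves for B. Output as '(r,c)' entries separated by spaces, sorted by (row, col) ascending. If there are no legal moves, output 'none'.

(3,4): flips 1 -> legal
(3,5): no bracket -> illegal
(4,0): no bracket -> illegal
(5,0): no bracket -> illegal
(5,2): flips 1 -> legal
(5,3): flips 1 -> legal
(5,4): no bracket -> illegal

Answer: (3,4) (5,2) (5,3)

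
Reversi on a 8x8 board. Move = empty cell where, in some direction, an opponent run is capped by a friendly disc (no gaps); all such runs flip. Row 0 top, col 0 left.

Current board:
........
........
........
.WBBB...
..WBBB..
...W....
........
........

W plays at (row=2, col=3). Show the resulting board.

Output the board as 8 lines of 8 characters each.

Answer: ........
........
...W....
.WBWB...
..WWBB..
...W....
........
........

Derivation:
Place W at (2,3); scan 8 dirs for brackets.
Dir NW: first cell '.' (not opp) -> no flip
Dir N: first cell '.' (not opp) -> no flip
Dir NE: first cell '.' (not opp) -> no flip
Dir W: first cell '.' (not opp) -> no flip
Dir E: first cell '.' (not opp) -> no flip
Dir SW: opp run (3,2), next='.' -> no flip
Dir S: opp run (3,3) (4,3) capped by W -> flip
Dir SE: opp run (3,4) (4,5), next='.' -> no flip
All flips: (3,3) (4,3)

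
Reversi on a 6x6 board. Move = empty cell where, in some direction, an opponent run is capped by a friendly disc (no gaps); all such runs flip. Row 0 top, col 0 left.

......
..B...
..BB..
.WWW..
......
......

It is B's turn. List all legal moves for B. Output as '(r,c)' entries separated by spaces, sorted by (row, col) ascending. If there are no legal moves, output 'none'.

Answer: (4,0) (4,1) (4,2) (4,3) (4,4)

Derivation:
(2,0): no bracket -> illegal
(2,1): no bracket -> illegal
(2,4): no bracket -> illegal
(3,0): no bracket -> illegal
(3,4): no bracket -> illegal
(4,0): flips 1 -> legal
(4,1): flips 1 -> legal
(4,2): flips 1 -> legal
(4,3): flips 1 -> legal
(4,4): flips 1 -> legal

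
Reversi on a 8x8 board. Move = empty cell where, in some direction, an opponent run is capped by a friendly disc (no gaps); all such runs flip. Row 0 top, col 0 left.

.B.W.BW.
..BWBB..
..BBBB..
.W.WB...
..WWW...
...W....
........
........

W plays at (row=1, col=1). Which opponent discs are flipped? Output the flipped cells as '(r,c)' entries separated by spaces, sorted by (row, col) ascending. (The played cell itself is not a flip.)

Dir NW: first cell '.' (not opp) -> no flip
Dir N: opp run (0,1), next=edge -> no flip
Dir NE: first cell '.' (not opp) -> no flip
Dir W: first cell '.' (not opp) -> no flip
Dir E: opp run (1,2) capped by W -> flip
Dir SW: first cell '.' (not opp) -> no flip
Dir S: first cell '.' (not opp) -> no flip
Dir SE: opp run (2,2) capped by W -> flip

Answer: (1,2) (2,2)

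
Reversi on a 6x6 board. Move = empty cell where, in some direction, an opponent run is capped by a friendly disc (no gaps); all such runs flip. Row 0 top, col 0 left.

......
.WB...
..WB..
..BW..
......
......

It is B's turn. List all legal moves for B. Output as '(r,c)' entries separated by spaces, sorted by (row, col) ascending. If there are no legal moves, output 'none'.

(0,0): no bracket -> illegal
(0,1): no bracket -> illegal
(0,2): no bracket -> illegal
(1,0): flips 1 -> legal
(1,3): no bracket -> illegal
(2,0): no bracket -> illegal
(2,1): flips 1 -> legal
(2,4): no bracket -> illegal
(3,1): no bracket -> illegal
(3,4): flips 1 -> legal
(4,2): no bracket -> illegal
(4,3): flips 1 -> legal
(4,4): no bracket -> illegal

Answer: (1,0) (2,1) (3,4) (4,3)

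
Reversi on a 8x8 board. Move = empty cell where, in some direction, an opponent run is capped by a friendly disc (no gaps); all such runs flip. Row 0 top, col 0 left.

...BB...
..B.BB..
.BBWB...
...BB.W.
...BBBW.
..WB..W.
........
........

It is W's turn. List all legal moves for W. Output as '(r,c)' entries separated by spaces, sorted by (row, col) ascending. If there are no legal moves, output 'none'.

(0,1): flips 1 -> legal
(0,2): no bracket -> illegal
(0,5): flips 1 -> legal
(0,6): no bracket -> illegal
(1,0): no bracket -> illegal
(1,1): no bracket -> illegal
(1,3): no bracket -> illegal
(1,6): no bracket -> illegal
(2,0): flips 2 -> legal
(2,5): flips 3 -> legal
(2,6): no bracket -> illegal
(3,0): no bracket -> illegal
(3,1): no bracket -> illegal
(3,2): no bracket -> illegal
(3,5): no bracket -> illegal
(4,2): flips 3 -> legal
(5,4): flips 2 -> legal
(5,5): no bracket -> illegal
(6,2): no bracket -> illegal
(6,3): flips 3 -> legal
(6,4): no bracket -> illegal

Answer: (0,1) (0,5) (2,0) (2,5) (4,2) (5,4) (6,3)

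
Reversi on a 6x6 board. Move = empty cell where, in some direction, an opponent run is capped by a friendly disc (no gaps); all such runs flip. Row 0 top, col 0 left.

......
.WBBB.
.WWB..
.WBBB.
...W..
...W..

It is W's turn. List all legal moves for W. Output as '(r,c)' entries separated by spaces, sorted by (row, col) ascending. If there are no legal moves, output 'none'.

Answer: (0,2) (0,3) (0,4) (1,5) (2,4) (2,5) (3,5) (4,2) (4,4)

Derivation:
(0,1): no bracket -> illegal
(0,2): flips 1 -> legal
(0,3): flips 4 -> legal
(0,4): flips 1 -> legal
(0,5): no bracket -> illegal
(1,5): flips 3 -> legal
(2,4): flips 1 -> legal
(2,5): flips 1 -> legal
(3,5): flips 3 -> legal
(4,1): no bracket -> illegal
(4,2): flips 1 -> legal
(4,4): flips 1 -> legal
(4,5): no bracket -> illegal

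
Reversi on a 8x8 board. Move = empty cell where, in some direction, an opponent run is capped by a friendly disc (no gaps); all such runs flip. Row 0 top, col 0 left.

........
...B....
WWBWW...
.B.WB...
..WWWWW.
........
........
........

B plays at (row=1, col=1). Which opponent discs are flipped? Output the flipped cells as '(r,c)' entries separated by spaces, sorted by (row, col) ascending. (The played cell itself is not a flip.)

Answer: (2,1)

Derivation:
Dir NW: first cell '.' (not opp) -> no flip
Dir N: first cell '.' (not opp) -> no flip
Dir NE: first cell '.' (not opp) -> no flip
Dir W: first cell '.' (not opp) -> no flip
Dir E: first cell '.' (not opp) -> no flip
Dir SW: opp run (2,0), next=edge -> no flip
Dir S: opp run (2,1) capped by B -> flip
Dir SE: first cell 'B' (not opp) -> no flip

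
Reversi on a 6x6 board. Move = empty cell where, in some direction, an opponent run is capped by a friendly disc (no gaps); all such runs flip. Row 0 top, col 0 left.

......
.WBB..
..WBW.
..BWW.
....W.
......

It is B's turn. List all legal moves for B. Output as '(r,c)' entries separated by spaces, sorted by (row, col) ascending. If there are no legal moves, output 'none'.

(0,0): no bracket -> illegal
(0,1): no bracket -> illegal
(0,2): no bracket -> illegal
(1,0): flips 1 -> legal
(1,4): no bracket -> illegal
(1,5): no bracket -> illegal
(2,0): no bracket -> illegal
(2,1): flips 1 -> legal
(2,5): flips 1 -> legal
(3,1): flips 1 -> legal
(3,5): flips 3 -> legal
(4,2): no bracket -> illegal
(4,3): flips 1 -> legal
(4,5): flips 1 -> legal
(5,3): no bracket -> illegal
(5,4): no bracket -> illegal
(5,5): no bracket -> illegal

Answer: (1,0) (2,1) (2,5) (3,1) (3,5) (4,3) (4,5)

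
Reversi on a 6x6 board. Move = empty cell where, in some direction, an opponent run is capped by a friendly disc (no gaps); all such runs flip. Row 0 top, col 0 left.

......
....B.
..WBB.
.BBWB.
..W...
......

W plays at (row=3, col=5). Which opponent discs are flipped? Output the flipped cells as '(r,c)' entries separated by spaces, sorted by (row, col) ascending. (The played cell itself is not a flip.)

Dir NW: opp run (2,4), next='.' -> no flip
Dir N: first cell '.' (not opp) -> no flip
Dir NE: edge -> no flip
Dir W: opp run (3,4) capped by W -> flip
Dir E: edge -> no flip
Dir SW: first cell '.' (not opp) -> no flip
Dir S: first cell '.' (not opp) -> no flip
Dir SE: edge -> no flip

Answer: (3,4)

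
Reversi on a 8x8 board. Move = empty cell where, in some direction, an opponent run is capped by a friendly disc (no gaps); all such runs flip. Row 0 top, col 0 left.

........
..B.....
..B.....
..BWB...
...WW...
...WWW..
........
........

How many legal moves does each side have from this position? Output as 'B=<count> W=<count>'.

-- B to move --
(2,3): no bracket -> illegal
(2,4): no bracket -> illegal
(3,5): no bracket -> illegal
(4,2): no bracket -> illegal
(4,5): no bracket -> illegal
(4,6): no bracket -> illegal
(5,2): flips 1 -> legal
(5,6): no bracket -> illegal
(6,2): no bracket -> illegal
(6,3): no bracket -> illegal
(6,4): flips 2 -> legal
(6,5): flips 2 -> legal
(6,6): flips 3 -> legal
B mobility = 4
-- W to move --
(0,1): no bracket -> illegal
(0,2): no bracket -> illegal
(0,3): no bracket -> illegal
(1,1): flips 1 -> legal
(1,3): no bracket -> illegal
(2,1): flips 1 -> legal
(2,3): no bracket -> illegal
(2,4): flips 1 -> legal
(2,5): flips 1 -> legal
(3,1): flips 1 -> legal
(3,5): flips 1 -> legal
(4,1): no bracket -> illegal
(4,2): no bracket -> illegal
(4,5): no bracket -> illegal
W mobility = 6

Answer: B=4 W=6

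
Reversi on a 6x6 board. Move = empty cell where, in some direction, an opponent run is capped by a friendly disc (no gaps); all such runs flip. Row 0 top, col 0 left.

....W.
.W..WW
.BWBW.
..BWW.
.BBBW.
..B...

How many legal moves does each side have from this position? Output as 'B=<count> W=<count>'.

-- B to move --
(0,0): no bracket -> illegal
(0,1): flips 1 -> legal
(0,2): no bracket -> illegal
(0,3): no bracket -> illegal
(0,5): flips 1 -> legal
(1,0): no bracket -> illegal
(1,2): flips 1 -> legal
(1,3): no bracket -> illegal
(2,0): no bracket -> illegal
(2,5): flips 2 -> legal
(3,1): no bracket -> illegal
(3,5): flips 2 -> legal
(4,5): flips 2 -> legal
(5,3): no bracket -> illegal
(5,4): no bracket -> illegal
(5,5): no bracket -> illegal
B mobility = 6
-- W to move --
(1,0): no bracket -> illegal
(1,2): flips 1 -> legal
(1,3): flips 1 -> legal
(2,0): flips 1 -> legal
(3,0): no bracket -> illegal
(3,1): flips 2 -> legal
(4,0): flips 3 -> legal
(5,0): flips 3 -> legal
(5,1): flips 1 -> legal
(5,3): flips 1 -> legal
(5,4): no bracket -> illegal
W mobility = 8

Answer: B=6 W=8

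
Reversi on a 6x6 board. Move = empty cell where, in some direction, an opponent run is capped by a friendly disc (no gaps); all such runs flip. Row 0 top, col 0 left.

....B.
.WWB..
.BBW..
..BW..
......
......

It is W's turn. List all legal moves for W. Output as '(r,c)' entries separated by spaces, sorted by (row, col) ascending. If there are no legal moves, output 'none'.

(0,2): no bracket -> illegal
(0,3): flips 1 -> legal
(0,5): no bracket -> illegal
(1,0): no bracket -> illegal
(1,4): flips 1 -> legal
(1,5): no bracket -> illegal
(2,0): flips 2 -> legal
(2,4): no bracket -> illegal
(3,0): flips 1 -> legal
(3,1): flips 2 -> legal
(4,1): flips 1 -> legal
(4,2): flips 2 -> legal
(4,3): no bracket -> illegal

Answer: (0,3) (1,4) (2,0) (3,0) (3,1) (4,1) (4,2)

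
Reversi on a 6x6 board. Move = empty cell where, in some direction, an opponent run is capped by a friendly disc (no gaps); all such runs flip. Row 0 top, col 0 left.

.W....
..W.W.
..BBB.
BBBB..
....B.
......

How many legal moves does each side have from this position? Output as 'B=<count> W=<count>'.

-- B to move --
(0,0): no bracket -> illegal
(0,2): flips 1 -> legal
(0,3): no bracket -> illegal
(0,4): flips 1 -> legal
(0,5): flips 1 -> legal
(1,0): no bracket -> illegal
(1,1): no bracket -> illegal
(1,3): no bracket -> illegal
(1,5): no bracket -> illegal
(2,1): no bracket -> illegal
(2,5): no bracket -> illegal
B mobility = 3
-- W to move --
(1,1): no bracket -> illegal
(1,3): no bracket -> illegal
(1,5): no bracket -> illegal
(2,0): no bracket -> illegal
(2,1): no bracket -> illegal
(2,5): no bracket -> illegal
(3,4): flips 2 -> legal
(3,5): no bracket -> illegal
(4,0): no bracket -> illegal
(4,1): flips 2 -> legal
(4,2): flips 2 -> legal
(4,3): no bracket -> illegal
(4,5): no bracket -> illegal
(5,3): no bracket -> illegal
(5,4): no bracket -> illegal
(5,5): no bracket -> illegal
W mobility = 3

Answer: B=3 W=3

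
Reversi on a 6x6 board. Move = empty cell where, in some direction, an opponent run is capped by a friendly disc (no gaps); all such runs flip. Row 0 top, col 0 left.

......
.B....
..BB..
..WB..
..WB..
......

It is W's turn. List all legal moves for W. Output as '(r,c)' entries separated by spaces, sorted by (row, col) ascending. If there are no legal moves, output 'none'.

Answer: (1,2) (1,4) (2,4) (3,4) (4,4) (5,4)

Derivation:
(0,0): no bracket -> illegal
(0,1): no bracket -> illegal
(0,2): no bracket -> illegal
(1,0): no bracket -> illegal
(1,2): flips 1 -> legal
(1,3): no bracket -> illegal
(1,4): flips 1 -> legal
(2,0): no bracket -> illegal
(2,1): no bracket -> illegal
(2,4): flips 1 -> legal
(3,1): no bracket -> illegal
(3,4): flips 1 -> legal
(4,4): flips 1 -> legal
(5,2): no bracket -> illegal
(5,3): no bracket -> illegal
(5,4): flips 1 -> legal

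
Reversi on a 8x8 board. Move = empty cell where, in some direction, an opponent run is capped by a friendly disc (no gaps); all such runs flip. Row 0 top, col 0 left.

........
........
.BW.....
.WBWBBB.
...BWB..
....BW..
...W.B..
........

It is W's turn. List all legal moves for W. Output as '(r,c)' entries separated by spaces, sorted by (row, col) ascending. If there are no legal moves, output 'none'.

(1,0): no bracket -> illegal
(1,1): flips 1 -> legal
(1,2): no bracket -> illegal
(2,0): flips 1 -> legal
(2,3): no bracket -> illegal
(2,4): flips 1 -> legal
(2,5): flips 2 -> legal
(2,6): flips 1 -> legal
(2,7): flips 3 -> legal
(3,0): no bracket -> illegal
(3,7): flips 3 -> legal
(4,1): no bracket -> illegal
(4,2): flips 2 -> legal
(4,6): flips 1 -> legal
(4,7): no bracket -> illegal
(5,2): no bracket -> illegal
(5,3): flips 2 -> legal
(5,6): no bracket -> illegal
(6,4): flips 1 -> legal
(6,6): no bracket -> illegal
(7,4): no bracket -> illegal
(7,5): flips 1 -> legal
(7,6): no bracket -> illegal

Answer: (1,1) (2,0) (2,4) (2,5) (2,6) (2,7) (3,7) (4,2) (4,6) (5,3) (6,4) (7,5)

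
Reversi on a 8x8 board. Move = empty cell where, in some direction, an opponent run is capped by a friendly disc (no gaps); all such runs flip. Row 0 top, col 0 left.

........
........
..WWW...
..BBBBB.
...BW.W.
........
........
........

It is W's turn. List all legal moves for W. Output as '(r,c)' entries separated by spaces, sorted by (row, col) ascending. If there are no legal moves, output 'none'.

(2,1): no bracket -> illegal
(2,5): no bracket -> illegal
(2,6): flips 2 -> legal
(2,7): no bracket -> illegal
(3,1): no bracket -> illegal
(3,7): no bracket -> illegal
(4,1): flips 1 -> legal
(4,2): flips 3 -> legal
(4,5): flips 1 -> legal
(4,7): no bracket -> illegal
(5,2): no bracket -> illegal
(5,3): flips 2 -> legal
(5,4): no bracket -> illegal

Answer: (2,6) (4,1) (4,2) (4,5) (5,3)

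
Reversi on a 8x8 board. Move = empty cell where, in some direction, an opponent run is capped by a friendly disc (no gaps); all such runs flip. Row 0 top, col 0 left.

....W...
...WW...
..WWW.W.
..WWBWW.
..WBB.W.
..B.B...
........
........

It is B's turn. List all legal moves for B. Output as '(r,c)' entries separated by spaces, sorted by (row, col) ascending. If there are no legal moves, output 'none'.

(0,2): no bracket -> illegal
(0,3): flips 3 -> legal
(0,5): no bracket -> illegal
(1,1): flips 2 -> legal
(1,2): flips 4 -> legal
(1,5): no bracket -> illegal
(1,6): no bracket -> illegal
(1,7): flips 2 -> legal
(2,1): flips 1 -> legal
(2,5): no bracket -> illegal
(2,7): no bracket -> illegal
(3,1): flips 2 -> legal
(3,7): flips 2 -> legal
(4,1): flips 1 -> legal
(4,5): no bracket -> illegal
(4,7): no bracket -> illegal
(5,1): no bracket -> illegal
(5,3): no bracket -> illegal
(5,5): no bracket -> illegal
(5,6): no bracket -> illegal
(5,7): no bracket -> illegal

Answer: (0,3) (1,1) (1,2) (1,7) (2,1) (3,1) (3,7) (4,1)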